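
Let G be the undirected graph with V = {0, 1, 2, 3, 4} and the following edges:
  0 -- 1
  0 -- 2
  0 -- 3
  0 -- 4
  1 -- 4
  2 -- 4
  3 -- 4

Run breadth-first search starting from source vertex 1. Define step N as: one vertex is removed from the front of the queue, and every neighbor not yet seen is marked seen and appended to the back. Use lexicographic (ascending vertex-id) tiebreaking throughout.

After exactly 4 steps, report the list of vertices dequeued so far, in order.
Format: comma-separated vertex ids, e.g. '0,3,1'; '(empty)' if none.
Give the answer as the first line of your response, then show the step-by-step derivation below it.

1,0,4,2

step 1: dequeue 1; queue=[0,4]; order=1
step 2: dequeue 0; queue=[4,2,3]; order=1,0
step 3: dequeue 4; queue=[2,3]; order=1,0,4
step 4: dequeue 2; queue=[3]; order=1,0,4,2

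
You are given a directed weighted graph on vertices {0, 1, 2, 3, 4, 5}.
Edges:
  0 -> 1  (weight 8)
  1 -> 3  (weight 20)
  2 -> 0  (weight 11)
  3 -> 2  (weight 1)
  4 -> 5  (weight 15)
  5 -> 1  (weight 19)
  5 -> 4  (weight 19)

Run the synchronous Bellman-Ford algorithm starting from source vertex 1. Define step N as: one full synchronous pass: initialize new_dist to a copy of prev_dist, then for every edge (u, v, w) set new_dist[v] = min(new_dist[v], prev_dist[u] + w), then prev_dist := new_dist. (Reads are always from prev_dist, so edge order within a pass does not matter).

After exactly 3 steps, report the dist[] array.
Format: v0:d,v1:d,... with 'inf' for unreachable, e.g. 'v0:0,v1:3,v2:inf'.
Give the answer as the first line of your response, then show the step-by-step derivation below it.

v0:32,v1:0,v2:21,v3:20,v4:inf,v5:inf

step 1: dist = v0:inf,v1:0,v2:inf,v3:20,v4:inf,v5:inf
step 2: dist = v0:inf,v1:0,v2:21,v3:20,v4:inf,v5:inf
step 3: dist = v0:32,v1:0,v2:21,v3:20,v4:inf,v5:inf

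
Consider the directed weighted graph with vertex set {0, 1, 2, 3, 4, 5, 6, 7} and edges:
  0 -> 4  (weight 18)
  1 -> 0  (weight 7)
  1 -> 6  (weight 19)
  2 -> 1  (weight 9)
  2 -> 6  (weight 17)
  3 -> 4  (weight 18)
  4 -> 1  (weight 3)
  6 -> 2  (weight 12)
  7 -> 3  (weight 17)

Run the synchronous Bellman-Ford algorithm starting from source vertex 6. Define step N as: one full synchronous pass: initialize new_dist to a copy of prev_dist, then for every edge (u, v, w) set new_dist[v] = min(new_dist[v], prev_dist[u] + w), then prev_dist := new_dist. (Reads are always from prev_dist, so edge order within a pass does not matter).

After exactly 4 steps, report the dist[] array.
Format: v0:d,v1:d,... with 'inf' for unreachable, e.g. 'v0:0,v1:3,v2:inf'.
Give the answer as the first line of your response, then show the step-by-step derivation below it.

v0:28,v1:21,v2:12,v3:inf,v4:46,v5:inf,v6:0,v7:inf

step 1: dist = v0:inf,v1:inf,v2:12,v3:inf,v4:inf,v5:inf,v6:0,v7:inf
step 2: dist = v0:inf,v1:21,v2:12,v3:inf,v4:inf,v5:inf,v6:0,v7:inf
step 3: dist = v0:28,v1:21,v2:12,v3:inf,v4:inf,v5:inf,v6:0,v7:inf
step 4: dist = v0:28,v1:21,v2:12,v3:inf,v4:46,v5:inf,v6:0,v7:inf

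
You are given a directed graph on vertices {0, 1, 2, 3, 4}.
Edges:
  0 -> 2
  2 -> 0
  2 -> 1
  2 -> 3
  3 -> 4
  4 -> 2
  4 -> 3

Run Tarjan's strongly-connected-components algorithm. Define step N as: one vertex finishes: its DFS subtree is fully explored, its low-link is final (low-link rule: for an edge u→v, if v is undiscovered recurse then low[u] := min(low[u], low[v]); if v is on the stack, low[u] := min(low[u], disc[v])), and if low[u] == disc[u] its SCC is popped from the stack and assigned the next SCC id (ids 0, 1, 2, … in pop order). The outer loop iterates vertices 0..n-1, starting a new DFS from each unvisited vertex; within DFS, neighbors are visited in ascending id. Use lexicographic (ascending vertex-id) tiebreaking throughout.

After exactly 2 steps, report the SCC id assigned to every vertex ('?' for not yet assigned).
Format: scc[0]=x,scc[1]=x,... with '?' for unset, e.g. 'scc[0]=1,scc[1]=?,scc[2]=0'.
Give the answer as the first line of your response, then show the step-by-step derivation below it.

scc[0]=?,scc[1]=0,scc[2]=?,scc[3]=?,scc[4]=?

step 1: low=(low[0]=0,low[1]=2,low[2]=0,low[3]=?,low[4]=?); scc=(scc[0]=?,scc[1]=0,scc[2]=?,scc[3]=?,scc[4]=?)
step 2: low=(low[0]=0,low[1]=2,low[2]=0,low[3]=3,low[4]=1); scc=(scc[0]=?,scc[1]=0,scc[2]=?,scc[3]=?,scc[4]=?)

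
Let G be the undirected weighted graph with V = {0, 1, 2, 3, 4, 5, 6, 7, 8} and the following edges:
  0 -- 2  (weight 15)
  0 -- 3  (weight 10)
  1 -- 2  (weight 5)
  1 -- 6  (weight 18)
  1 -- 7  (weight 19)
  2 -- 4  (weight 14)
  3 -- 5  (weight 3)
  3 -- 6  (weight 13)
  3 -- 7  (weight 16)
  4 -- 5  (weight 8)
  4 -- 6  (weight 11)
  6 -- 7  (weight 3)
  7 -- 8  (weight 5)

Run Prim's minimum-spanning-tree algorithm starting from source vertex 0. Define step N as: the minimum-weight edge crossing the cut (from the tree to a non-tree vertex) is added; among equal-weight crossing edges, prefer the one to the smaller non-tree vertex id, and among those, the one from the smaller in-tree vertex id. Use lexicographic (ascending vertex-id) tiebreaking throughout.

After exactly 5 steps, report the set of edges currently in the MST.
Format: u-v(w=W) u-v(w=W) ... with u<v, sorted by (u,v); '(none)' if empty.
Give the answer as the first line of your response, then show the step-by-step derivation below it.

0-3(w=10) 3-5(w=3) 4-5(w=8) 4-6(w=11) 6-7(w=3)

step 1: add edge 0-3 (w=10); MST = {0-3(w=10)}
step 2: add edge 3-5 (w=3); MST = {0-3(w=10) 3-5(w=3)}
step 3: add edge 4-5 (w=8); MST = {0-3(w=10) 3-5(w=3) 4-5(w=8)}
step 4: add edge 4-6 (w=11); MST = {0-3(w=10) 3-5(w=3) 4-5(w=8) 4-6(w=11)}
step 5: add edge 6-7 (w=3); MST = {0-3(w=10) 3-5(w=3) 4-5(w=8) 4-6(w=11) 6-7(w=3)}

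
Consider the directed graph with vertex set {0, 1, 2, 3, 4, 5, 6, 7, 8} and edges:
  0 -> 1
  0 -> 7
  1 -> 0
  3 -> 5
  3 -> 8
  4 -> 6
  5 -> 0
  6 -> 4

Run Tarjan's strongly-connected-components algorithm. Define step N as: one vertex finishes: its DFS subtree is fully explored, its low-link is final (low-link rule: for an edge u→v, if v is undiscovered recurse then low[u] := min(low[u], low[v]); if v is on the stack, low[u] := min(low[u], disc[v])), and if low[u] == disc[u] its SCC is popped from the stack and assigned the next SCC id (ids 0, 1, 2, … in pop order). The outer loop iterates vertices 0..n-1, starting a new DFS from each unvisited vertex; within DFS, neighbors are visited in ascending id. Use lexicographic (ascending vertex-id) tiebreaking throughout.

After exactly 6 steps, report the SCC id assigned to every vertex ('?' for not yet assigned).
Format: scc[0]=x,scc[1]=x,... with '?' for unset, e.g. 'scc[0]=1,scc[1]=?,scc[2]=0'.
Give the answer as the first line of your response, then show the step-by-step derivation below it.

scc[0]=1,scc[1]=1,scc[2]=2,scc[3]=?,scc[4]=?,scc[5]=3,scc[6]=?,scc[7]=0,scc[8]=4

step 1: low=(low[0]=0,low[1]=0,low[2]=?,low[3]=?,low[4]=?,low[5]=?,low[6]=?,low[7]=?,low[8]=?); scc=(scc[0]=?,scc[1]=?,scc[2]=?,scc[3]=?,scc[4]=?,scc[5]=?,scc[6]=?,scc[7]=?,scc[8]=?)
step 2: low=(low[0]=0,low[1]=0,low[2]=?,low[3]=?,low[4]=?,low[5]=?,low[6]=?,low[7]=2,low[8]=?); scc=(scc[0]=?,scc[1]=?,scc[2]=?,scc[3]=?,scc[4]=?,scc[5]=?,scc[6]=?,scc[7]=0,scc[8]=?)
step 3: low=(low[0]=0,low[1]=0,low[2]=?,low[3]=?,low[4]=?,low[5]=?,low[6]=?,low[7]=2,low[8]=?); scc=(scc[0]=1,scc[1]=1,scc[2]=?,scc[3]=?,scc[4]=?,scc[5]=?,scc[6]=?,scc[7]=0,scc[8]=?)
step 4: low=(low[0]=0,low[1]=0,low[2]=3,low[3]=?,low[4]=?,low[5]=?,low[6]=?,low[7]=2,low[8]=?); scc=(scc[0]=1,scc[1]=1,scc[2]=2,scc[3]=?,scc[4]=?,scc[5]=?,scc[6]=?,scc[7]=0,scc[8]=?)
step 5: low=(low[0]=0,low[1]=0,low[2]=3,low[3]=4,low[4]=?,low[5]=5,low[6]=?,low[7]=2,low[8]=?); scc=(scc[0]=1,scc[1]=1,scc[2]=2,scc[3]=?,scc[4]=?,scc[5]=3,scc[6]=?,scc[7]=0,scc[8]=?)
step 6: low=(low[0]=0,low[1]=0,low[2]=3,low[3]=4,low[4]=?,low[5]=5,low[6]=?,low[7]=2,low[8]=6); scc=(scc[0]=1,scc[1]=1,scc[2]=2,scc[3]=?,scc[4]=?,scc[5]=3,scc[6]=?,scc[7]=0,scc[8]=4)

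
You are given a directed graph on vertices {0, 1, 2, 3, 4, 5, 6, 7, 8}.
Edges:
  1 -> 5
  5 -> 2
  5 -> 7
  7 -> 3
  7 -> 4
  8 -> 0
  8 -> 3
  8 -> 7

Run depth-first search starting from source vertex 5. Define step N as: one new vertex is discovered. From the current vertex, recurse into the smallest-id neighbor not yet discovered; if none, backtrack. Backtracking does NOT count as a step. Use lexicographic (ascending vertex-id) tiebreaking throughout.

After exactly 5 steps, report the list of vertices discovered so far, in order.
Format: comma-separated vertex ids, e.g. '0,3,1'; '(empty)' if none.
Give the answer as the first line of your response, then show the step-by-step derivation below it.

5,2,7,3,4

step 1: discover 5; path=5; order=5
step 2: discover 2; path=5>2; order=5,2
step 3: discover 7; path=5>7; order=5,2,7
step 4: discover 3; path=5>7>3; order=5,2,7,3
step 5: discover 4; path=5>7>4; order=5,2,7,3,4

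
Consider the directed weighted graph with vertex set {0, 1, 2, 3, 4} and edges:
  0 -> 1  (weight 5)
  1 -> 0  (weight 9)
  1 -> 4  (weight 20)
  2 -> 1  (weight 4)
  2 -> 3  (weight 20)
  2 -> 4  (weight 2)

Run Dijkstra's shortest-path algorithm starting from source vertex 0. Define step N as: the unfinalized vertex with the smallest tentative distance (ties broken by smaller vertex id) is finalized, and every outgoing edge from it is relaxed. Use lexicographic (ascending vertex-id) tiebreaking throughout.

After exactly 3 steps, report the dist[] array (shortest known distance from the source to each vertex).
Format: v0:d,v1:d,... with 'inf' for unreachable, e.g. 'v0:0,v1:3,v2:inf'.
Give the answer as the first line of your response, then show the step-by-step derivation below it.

v0:0,v1:5,v2:inf,v3:inf,v4:25

step 1: dist = v0:0,v1:5,v2:inf,v3:inf,v4:inf
step 2: dist = v0:0,v1:5,v2:inf,v3:inf,v4:25
step 3: dist = v0:0,v1:5,v2:inf,v3:inf,v4:25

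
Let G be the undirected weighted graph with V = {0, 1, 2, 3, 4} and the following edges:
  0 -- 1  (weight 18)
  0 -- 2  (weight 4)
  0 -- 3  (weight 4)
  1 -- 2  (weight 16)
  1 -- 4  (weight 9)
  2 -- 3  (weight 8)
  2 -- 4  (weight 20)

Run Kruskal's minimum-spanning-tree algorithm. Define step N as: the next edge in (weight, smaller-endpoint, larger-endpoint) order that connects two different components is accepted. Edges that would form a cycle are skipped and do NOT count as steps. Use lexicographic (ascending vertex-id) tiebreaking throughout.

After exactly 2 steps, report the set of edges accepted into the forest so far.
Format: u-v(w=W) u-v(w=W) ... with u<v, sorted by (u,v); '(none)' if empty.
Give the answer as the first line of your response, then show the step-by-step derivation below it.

0-2(w=4) 0-3(w=4)

step 1: add edge 0-2 (w=4); MST = {0-2(w=4)}
step 2: add edge 0-3 (w=4); MST = {0-2(w=4) 0-3(w=4)}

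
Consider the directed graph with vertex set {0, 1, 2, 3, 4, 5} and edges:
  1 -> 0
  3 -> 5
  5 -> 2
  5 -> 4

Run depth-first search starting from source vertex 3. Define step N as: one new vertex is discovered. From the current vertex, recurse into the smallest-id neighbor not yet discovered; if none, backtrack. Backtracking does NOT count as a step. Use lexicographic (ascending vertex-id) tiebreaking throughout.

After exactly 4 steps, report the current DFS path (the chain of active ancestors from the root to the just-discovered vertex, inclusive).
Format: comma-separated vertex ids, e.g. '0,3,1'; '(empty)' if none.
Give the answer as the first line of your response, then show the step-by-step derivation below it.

3,5,4

step 1: discover 3; path=3; order=3
step 2: discover 5; path=3>5; order=3,5
step 3: discover 2; path=3>5>2; order=3,5,2
step 4: discover 4; path=3>5>4; order=3,5,2,4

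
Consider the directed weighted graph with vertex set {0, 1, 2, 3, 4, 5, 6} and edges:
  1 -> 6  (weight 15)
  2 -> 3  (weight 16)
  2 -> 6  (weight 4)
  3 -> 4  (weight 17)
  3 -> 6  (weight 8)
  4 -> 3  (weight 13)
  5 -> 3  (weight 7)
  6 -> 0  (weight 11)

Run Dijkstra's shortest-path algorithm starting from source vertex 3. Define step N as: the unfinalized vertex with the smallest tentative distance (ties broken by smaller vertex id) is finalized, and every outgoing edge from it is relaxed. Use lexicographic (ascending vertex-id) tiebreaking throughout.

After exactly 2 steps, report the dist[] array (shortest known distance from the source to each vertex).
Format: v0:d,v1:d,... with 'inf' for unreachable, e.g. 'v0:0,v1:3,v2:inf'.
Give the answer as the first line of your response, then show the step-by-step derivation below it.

v0:19,v1:inf,v2:inf,v3:0,v4:17,v5:inf,v6:8

step 1: dist = v0:inf,v1:inf,v2:inf,v3:0,v4:17,v5:inf,v6:8
step 2: dist = v0:19,v1:inf,v2:inf,v3:0,v4:17,v5:inf,v6:8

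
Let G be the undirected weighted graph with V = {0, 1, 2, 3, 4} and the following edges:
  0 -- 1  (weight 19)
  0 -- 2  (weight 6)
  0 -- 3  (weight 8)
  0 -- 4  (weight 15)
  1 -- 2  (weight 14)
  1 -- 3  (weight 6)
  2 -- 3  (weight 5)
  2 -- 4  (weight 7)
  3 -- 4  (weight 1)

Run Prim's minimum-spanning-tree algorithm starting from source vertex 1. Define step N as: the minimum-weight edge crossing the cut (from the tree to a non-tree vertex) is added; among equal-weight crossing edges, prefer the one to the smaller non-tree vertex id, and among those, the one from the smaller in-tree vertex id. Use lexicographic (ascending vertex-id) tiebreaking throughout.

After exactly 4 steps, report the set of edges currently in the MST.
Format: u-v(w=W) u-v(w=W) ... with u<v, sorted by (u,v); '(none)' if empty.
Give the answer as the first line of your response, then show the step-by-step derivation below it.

0-2(w=6) 1-3(w=6) 2-3(w=5) 3-4(w=1)

step 1: add edge 1-3 (w=6); MST = {1-3(w=6)}
step 2: add edge 3-4 (w=1); MST = {1-3(w=6) 3-4(w=1)}
step 3: add edge 2-3 (w=5); MST = {1-3(w=6) 2-3(w=5) 3-4(w=1)}
step 4: add edge 0-2 (w=6); MST = {0-2(w=6) 1-3(w=6) 2-3(w=5) 3-4(w=1)}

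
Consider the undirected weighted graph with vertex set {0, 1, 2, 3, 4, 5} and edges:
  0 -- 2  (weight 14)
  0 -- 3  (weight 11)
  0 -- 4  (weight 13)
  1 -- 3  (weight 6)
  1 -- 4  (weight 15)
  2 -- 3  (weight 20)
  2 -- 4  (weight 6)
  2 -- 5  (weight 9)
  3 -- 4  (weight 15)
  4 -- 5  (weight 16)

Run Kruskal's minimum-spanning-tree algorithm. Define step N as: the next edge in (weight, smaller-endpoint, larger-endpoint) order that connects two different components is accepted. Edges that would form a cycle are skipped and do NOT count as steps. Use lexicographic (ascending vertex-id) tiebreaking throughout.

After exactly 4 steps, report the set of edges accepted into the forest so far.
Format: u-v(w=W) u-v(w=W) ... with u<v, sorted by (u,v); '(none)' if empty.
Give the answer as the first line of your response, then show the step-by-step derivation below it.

0-3(w=11) 1-3(w=6) 2-4(w=6) 2-5(w=9)

step 1: add edge 1-3 (w=6); MST = {1-3(w=6)}
step 2: add edge 2-4 (w=6); MST = {1-3(w=6) 2-4(w=6)}
step 3: add edge 2-5 (w=9); MST = {1-3(w=6) 2-4(w=6) 2-5(w=9)}
step 4: add edge 0-3 (w=11); MST = {0-3(w=11) 1-3(w=6) 2-4(w=6) 2-5(w=9)}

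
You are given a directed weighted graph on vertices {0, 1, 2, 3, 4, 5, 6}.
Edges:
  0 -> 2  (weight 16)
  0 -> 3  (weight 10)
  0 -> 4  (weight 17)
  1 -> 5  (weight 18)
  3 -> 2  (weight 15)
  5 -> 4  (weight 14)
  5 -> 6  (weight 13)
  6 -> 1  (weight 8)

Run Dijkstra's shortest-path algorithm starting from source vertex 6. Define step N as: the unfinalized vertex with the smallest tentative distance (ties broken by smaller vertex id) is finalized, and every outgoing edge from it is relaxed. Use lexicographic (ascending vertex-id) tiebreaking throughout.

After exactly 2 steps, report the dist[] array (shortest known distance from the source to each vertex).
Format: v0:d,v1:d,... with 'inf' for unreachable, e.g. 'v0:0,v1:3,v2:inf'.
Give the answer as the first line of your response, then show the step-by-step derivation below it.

v0:inf,v1:8,v2:inf,v3:inf,v4:inf,v5:26,v6:0

step 1: dist = v0:inf,v1:8,v2:inf,v3:inf,v4:inf,v5:inf,v6:0
step 2: dist = v0:inf,v1:8,v2:inf,v3:inf,v4:inf,v5:26,v6:0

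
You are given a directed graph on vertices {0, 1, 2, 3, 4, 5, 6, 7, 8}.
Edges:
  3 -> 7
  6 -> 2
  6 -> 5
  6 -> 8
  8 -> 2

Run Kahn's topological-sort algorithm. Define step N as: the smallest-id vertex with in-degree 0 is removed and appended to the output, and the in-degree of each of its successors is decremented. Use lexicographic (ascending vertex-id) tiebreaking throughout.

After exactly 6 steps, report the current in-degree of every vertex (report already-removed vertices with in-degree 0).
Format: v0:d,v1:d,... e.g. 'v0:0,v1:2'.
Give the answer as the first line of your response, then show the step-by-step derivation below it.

v0:0,v1:0,v2:1,v3:0,v4:0,v5:0,v6:0,v7:0,v8:0

step 1: output 0; order=[0]; indeg=(0,0,2,0,0,1,0,1,1)
step 2: output 1; order=[0,1]; indeg=(0,0,2,0,0,1,0,1,1)
step 3: output 3; order=[0,1,3]; indeg=(0,0,2,0,0,1,0,0,1)
step 4: output 4; order=[0,1,3,4]; indeg=(0,0,2,0,0,1,0,0,1)
step 5: output 6; order=[0,1,3,4,6]; indeg=(0,0,1,0,0,0,0,0,0)
step 6: output 5; order=[0,1,3,4,6,5]; indeg=(0,0,1,0,0,0,0,0,0)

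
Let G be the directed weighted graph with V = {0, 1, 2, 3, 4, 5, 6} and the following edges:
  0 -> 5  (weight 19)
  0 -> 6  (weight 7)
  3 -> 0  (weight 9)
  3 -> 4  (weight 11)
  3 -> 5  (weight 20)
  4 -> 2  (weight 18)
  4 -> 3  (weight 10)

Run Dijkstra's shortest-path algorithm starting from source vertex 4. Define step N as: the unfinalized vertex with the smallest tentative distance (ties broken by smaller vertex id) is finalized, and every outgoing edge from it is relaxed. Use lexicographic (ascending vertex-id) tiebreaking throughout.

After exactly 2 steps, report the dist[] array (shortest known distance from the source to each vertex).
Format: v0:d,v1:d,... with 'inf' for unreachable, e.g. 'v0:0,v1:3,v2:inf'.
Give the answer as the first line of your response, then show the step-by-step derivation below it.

v0:19,v1:inf,v2:18,v3:10,v4:0,v5:30,v6:inf

step 1: dist = v0:inf,v1:inf,v2:18,v3:10,v4:0,v5:inf,v6:inf
step 2: dist = v0:19,v1:inf,v2:18,v3:10,v4:0,v5:30,v6:inf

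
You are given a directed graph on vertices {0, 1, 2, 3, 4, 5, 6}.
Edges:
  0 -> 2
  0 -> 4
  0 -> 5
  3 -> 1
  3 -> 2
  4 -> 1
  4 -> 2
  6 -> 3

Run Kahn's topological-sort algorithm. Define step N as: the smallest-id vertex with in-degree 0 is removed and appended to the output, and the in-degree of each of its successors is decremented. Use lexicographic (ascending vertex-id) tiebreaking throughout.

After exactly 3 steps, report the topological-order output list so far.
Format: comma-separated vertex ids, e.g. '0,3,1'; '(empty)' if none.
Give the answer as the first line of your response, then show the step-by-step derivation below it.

0,4,5

step 1: output 0; order=[0]; indeg=(0,2,2,1,0,0,0)
step 2: output 4; order=[0,4]; indeg=(0,1,1,1,0,0,0)
step 3: output 5; order=[0,4,5]; indeg=(0,1,1,1,0,0,0)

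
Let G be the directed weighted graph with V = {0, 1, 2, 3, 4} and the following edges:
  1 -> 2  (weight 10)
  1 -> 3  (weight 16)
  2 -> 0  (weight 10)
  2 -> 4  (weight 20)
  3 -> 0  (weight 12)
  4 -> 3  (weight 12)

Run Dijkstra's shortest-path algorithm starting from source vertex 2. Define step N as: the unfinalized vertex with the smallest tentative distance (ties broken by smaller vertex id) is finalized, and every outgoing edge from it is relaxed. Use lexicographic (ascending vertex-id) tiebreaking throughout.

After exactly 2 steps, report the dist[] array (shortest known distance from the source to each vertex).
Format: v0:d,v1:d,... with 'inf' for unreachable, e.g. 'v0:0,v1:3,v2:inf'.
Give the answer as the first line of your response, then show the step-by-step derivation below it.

v0:10,v1:inf,v2:0,v3:inf,v4:20

step 1: dist = v0:10,v1:inf,v2:0,v3:inf,v4:20
step 2: dist = v0:10,v1:inf,v2:0,v3:inf,v4:20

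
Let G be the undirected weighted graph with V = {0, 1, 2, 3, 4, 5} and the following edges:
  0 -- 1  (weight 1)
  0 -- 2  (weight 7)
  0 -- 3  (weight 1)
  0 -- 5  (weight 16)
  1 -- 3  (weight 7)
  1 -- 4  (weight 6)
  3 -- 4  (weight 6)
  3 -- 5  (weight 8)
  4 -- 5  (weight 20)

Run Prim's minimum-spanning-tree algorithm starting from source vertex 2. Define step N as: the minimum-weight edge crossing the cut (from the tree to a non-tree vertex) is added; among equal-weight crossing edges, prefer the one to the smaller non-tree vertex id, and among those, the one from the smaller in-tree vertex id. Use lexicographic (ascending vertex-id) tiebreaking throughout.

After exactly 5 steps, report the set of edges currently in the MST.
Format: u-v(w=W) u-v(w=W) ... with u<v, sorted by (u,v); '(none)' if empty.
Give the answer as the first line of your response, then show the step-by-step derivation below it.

0-1(w=1) 0-2(w=7) 0-3(w=1) 1-4(w=6) 3-5(w=8)

step 1: add edge 0-2 (w=7); MST = {0-2(w=7)}
step 2: add edge 0-1 (w=1); MST = {0-1(w=1) 0-2(w=7)}
step 3: add edge 0-3 (w=1); MST = {0-1(w=1) 0-2(w=7) 0-3(w=1)}
step 4: add edge 1-4 (w=6); MST = {0-1(w=1) 0-2(w=7) 0-3(w=1) 1-4(w=6)}
step 5: add edge 3-5 (w=8); MST = {0-1(w=1) 0-2(w=7) 0-3(w=1) 1-4(w=6) 3-5(w=8)}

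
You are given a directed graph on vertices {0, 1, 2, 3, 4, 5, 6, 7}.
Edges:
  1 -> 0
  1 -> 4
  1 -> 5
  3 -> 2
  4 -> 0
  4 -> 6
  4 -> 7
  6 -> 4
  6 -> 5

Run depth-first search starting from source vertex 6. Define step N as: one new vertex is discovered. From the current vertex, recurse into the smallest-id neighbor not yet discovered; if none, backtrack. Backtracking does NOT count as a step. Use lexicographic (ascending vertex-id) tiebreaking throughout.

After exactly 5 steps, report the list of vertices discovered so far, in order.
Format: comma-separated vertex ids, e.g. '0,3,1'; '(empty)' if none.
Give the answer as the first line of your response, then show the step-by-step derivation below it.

6,4,0,7,5

step 1: discover 6; path=6; order=6
step 2: discover 4; path=6>4; order=6,4
step 3: discover 0; path=6>4>0; order=6,4,0
step 4: discover 7; path=6>4>7; order=6,4,0,7
step 5: discover 5; path=6>5; order=6,4,0,7,5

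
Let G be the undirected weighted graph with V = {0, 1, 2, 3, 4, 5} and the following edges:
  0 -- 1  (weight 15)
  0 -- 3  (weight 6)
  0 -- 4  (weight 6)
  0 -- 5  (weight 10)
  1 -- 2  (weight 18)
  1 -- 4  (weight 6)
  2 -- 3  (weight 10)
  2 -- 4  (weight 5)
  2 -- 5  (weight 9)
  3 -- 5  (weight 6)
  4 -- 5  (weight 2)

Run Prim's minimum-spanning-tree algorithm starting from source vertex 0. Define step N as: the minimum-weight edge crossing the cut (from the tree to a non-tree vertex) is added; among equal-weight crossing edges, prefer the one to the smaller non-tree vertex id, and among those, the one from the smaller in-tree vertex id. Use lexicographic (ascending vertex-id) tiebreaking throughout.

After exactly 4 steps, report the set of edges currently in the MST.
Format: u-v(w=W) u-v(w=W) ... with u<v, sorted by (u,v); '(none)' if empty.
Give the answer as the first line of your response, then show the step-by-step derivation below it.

0-3(w=6) 0-4(w=6) 2-4(w=5) 4-5(w=2)

step 1: add edge 0-3 (w=6); MST = {0-3(w=6)}
step 2: add edge 0-4 (w=6); MST = {0-3(w=6) 0-4(w=6)}
step 3: add edge 4-5 (w=2); MST = {0-3(w=6) 0-4(w=6) 4-5(w=2)}
step 4: add edge 2-4 (w=5); MST = {0-3(w=6) 0-4(w=6) 2-4(w=5) 4-5(w=2)}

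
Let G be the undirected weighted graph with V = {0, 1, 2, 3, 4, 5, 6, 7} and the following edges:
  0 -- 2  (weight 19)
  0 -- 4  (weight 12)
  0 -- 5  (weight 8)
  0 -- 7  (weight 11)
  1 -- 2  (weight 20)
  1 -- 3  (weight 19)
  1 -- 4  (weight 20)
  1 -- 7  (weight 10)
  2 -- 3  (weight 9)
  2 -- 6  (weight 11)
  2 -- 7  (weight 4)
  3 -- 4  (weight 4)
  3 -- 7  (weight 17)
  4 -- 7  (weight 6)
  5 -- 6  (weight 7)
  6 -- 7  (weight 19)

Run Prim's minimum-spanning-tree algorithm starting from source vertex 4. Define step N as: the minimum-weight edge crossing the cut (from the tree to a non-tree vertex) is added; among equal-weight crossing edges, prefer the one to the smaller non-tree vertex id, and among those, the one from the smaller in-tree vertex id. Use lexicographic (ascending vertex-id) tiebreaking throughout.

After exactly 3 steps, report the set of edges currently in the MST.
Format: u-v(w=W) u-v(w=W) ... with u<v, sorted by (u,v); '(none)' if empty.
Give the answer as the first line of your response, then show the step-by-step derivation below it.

2-7(w=4) 3-4(w=4) 4-7(w=6)

step 1: add edge 3-4 (w=4); MST = {3-4(w=4)}
step 2: add edge 4-7 (w=6); MST = {3-4(w=4) 4-7(w=6)}
step 3: add edge 2-7 (w=4); MST = {2-7(w=4) 3-4(w=4) 4-7(w=6)}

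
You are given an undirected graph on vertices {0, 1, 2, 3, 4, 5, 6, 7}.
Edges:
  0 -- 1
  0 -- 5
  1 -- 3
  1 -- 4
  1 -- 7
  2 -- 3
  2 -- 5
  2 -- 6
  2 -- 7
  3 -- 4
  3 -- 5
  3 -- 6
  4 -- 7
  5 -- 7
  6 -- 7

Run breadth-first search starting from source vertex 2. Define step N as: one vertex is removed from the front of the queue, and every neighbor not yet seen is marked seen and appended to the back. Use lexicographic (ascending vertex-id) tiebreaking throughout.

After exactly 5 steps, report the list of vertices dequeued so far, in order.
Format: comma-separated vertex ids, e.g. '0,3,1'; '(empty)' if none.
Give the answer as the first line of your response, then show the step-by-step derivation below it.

2,3,5,6,7

step 1: dequeue 2; queue=[3,5,6,7]; order=2
step 2: dequeue 3; queue=[5,6,7,1,4]; order=2,3
step 3: dequeue 5; queue=[6,7,1,4,0]; order=2,3,5
step 4: dequeue 6; queue=[7,1,4,0]; order=2,3,5,6
step 5: dequeue 7; queue=[1,4,0]; order=2,3,5,6,7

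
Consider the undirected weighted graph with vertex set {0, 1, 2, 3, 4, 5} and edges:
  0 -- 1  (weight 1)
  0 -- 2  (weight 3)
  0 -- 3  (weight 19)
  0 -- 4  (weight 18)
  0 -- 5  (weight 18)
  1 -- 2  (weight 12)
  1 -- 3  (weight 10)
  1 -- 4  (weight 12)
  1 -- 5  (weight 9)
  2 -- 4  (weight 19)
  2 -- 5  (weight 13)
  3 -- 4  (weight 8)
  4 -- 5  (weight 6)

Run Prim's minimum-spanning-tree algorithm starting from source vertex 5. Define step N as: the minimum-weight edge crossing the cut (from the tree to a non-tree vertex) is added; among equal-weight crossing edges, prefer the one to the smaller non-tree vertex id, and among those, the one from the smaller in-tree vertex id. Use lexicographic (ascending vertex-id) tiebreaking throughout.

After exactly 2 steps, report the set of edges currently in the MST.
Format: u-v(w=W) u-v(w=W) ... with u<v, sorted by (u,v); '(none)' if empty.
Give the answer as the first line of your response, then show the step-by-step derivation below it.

3-4(w=8) 4-5(w=6)

step 1: add edge 4-5 (w=6); MST = {4-5(w=6)}
step 2: add edge 3-4 (w=8); MST = {3-4(w=8) 4-5(w=6)}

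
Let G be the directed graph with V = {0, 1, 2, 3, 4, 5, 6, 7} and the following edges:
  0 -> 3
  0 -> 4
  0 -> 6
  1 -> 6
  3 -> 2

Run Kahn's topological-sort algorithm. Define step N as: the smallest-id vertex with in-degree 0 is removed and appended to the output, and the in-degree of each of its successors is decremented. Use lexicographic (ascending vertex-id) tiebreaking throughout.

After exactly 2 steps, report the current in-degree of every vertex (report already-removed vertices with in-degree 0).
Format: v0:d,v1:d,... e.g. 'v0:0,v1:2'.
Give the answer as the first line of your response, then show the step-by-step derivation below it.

v0:0,v1:0,v2:1,v3:0,v4:0,v5:0,v6:0,v7:0

step 1: output 0; order=[0]; indeg=(0,0,1,0,0,0,1,0)
step 2: output 1; order=[0,1]; indeg=(0,0,1,0,0,0,0,0)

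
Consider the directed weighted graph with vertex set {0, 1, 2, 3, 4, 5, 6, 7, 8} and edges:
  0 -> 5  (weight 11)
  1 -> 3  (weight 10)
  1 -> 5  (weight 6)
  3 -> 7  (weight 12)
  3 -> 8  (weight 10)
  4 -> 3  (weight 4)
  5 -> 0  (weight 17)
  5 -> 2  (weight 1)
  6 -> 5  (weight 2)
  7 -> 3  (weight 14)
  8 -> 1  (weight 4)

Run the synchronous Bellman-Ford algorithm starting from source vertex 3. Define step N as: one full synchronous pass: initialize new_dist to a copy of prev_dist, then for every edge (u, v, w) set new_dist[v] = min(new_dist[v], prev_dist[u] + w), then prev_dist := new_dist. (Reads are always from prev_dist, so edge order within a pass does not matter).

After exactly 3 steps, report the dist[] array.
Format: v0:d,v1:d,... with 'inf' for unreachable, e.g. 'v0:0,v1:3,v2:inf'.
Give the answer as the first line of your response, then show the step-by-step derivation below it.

v0:inf,v1:14,v2:inf,v3:0,v4:inf,v5:20,v6:inf,v7:12,v8:10

step 1: dist = v0:inf,v1:inf,v2:inf,v3:0,v4:inf,v5:inf,v6:inf,v7:12,v8:10
step 2: dist = v0:inf,v1:14,v2:inf,v3:0,v4:inf,v5:inf,v6:inf,v7:12,v8:10
step 3: dist = v0:inf,v1:14,v2:inf,v3:0,v4:inf,v5:20,v6:inf,v7:12,v8:10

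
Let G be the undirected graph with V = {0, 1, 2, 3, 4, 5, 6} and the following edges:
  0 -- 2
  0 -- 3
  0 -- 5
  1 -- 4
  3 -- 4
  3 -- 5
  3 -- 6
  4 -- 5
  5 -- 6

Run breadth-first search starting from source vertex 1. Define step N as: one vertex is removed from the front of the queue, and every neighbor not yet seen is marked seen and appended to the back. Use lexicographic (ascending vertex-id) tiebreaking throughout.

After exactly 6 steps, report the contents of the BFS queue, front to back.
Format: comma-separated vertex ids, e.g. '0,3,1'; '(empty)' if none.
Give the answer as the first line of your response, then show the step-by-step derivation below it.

2

step 1: dequeue 1; queue=[4]; order=1
step 2: dequeue 4; queue=[3,5]; order=1,4
step 3: dequeue 3; queue=[5,0,6]; order=1,4,3
step 4: dequeue 5; queue=[0,6]; order=1,4,3,5
step 5: dequeue 0; queue=[6,2]; order=1,4,3,5,0
step 6: dequeue 6; queue=[2]; order=1,4,3,5,0,6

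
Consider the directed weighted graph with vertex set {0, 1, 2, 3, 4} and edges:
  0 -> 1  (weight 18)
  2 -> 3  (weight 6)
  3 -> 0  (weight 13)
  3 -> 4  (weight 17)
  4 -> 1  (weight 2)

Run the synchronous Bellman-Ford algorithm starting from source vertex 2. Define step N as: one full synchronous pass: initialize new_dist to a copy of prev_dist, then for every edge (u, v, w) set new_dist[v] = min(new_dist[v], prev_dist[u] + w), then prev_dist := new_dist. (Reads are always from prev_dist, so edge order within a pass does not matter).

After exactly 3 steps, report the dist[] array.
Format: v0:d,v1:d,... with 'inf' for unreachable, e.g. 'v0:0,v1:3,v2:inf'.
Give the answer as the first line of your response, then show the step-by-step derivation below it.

v0:19,v1:25,v2:0,v3:6,v4:23

step 1: dist = v0:inf,v1:inf,v2:0,v3:6,v4:inf
step 2: dist = v0:19,v1:inf,v2:0,v3:6,v4:23
step 3: dist = v0:19,v1:25,v2:0,v3:6,v4:23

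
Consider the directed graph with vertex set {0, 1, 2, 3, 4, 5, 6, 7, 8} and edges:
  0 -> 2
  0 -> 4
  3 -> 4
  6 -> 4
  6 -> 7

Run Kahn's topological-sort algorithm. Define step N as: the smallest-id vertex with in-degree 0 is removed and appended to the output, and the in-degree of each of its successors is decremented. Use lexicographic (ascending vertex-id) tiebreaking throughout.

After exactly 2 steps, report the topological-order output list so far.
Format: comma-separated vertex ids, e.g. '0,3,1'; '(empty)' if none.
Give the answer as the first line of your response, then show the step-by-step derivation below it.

0,1

step 1: output 0; order=[0]; indeg=(0,0,0,0,2,0,0,1,0)
step 2: output 1; order=[0,1]; indeg=(0,0,0,0,2,0,0,1,0)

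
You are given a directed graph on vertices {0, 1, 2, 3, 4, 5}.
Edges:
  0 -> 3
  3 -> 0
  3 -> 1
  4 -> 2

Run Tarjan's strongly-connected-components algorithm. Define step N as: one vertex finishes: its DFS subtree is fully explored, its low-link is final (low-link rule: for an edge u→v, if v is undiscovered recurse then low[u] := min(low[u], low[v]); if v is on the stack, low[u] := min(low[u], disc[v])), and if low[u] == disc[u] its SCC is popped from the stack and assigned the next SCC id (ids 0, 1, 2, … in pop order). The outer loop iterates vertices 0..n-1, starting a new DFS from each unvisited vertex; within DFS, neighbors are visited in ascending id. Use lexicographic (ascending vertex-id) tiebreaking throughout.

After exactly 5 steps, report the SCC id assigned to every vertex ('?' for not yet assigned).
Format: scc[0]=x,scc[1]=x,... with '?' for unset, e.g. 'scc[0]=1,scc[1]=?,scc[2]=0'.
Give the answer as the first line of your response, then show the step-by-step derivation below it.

scc[0]=1,scc[1]=0,scc[2]=2,scc[3]=1,scc[4]=3,scc[5]=?

step 1: low=(low[0]=0,low[1]=2,low[2]=?,low[3]=0,low[4]=?,low[5]=?); scc=(scc[0]=?,scc[1]=0,scc[2]=?,scc[3]=?,scc[4]=?,scc[5]=?)
step 2: low=(low[0]=0,low[1]=2,low[2]=?,low[3]=0,low[4]=?,low[5]=?); scc=(scc[0]=?,scc[1]=0,scc[2]=?,scc[3]=?,scc[4]=?,scc[5]=?)
step 3: low=(low[0]=0,low[1]=2,low[2]=?,low[3]=0,low[4]=?,low[5]=?); scc=(scc[0]=1,scc[1]=0,scc[2]=?,scc[3]=1,scc[4]=?,scc[5]=?)
step 4: low=(low[0]=0,low[1]=2,low[2]=3,low[3]=0,low[4]=?,low[5]=?); scc=(scc[0]=1,scc[1]=0,scc[2]=2,scc[3]=1,scc[4]=?,scc[5]=?)
step 5: low=(low[0]=0,low[1]=2,low[2]=3,low[3]=0,low[4]=4,low[5]=?); scc=(scc[0]=1,scc[1]=0,scc[2]=2,scc[3]=1,scc[4]=3,scc[5]=?)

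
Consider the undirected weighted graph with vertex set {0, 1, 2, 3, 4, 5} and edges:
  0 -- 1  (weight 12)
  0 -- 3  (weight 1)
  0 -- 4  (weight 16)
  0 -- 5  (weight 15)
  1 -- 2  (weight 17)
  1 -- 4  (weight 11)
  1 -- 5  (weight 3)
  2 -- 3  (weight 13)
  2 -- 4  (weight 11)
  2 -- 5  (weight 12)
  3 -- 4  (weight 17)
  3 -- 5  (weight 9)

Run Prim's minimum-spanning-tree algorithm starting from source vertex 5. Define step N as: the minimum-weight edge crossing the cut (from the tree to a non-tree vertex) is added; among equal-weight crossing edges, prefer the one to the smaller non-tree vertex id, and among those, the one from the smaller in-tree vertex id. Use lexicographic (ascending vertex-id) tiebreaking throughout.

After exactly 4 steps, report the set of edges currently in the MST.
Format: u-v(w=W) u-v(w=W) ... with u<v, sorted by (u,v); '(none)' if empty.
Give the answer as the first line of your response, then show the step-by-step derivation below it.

0-3(w=1) 1-4(w=11) 1-5(w=3) 3-5(w=9)

step 1: add edge 1-5 (w=3); MST = {1-5(w=3)}
step 2: add edge 3-5 (w=9); MST = {1-5(w=3) 3-5(w=9)}
step 3: add edge 0-3 (w=1); MST = {0-3(w=1) 1-5(w=3) 3-5(w=9)}
step 4: add edge 1-4 (w=11); MST = {0-3(w=1) 1-4(w=11) 1-5(w=3) 3-5(w=9)}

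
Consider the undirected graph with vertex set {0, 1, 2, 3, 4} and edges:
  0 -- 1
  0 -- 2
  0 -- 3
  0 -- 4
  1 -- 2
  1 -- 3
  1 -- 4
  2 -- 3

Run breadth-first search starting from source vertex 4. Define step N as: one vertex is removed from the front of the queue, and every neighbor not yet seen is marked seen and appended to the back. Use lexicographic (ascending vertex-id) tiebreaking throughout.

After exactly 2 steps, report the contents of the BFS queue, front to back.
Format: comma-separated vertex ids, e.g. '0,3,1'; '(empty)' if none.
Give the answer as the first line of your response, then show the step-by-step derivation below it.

1,2,3

step 1: dequeue 4; queue=[0,1]; order=4
step 2: dequeue 0; queue=[1,2,3]; order=4,0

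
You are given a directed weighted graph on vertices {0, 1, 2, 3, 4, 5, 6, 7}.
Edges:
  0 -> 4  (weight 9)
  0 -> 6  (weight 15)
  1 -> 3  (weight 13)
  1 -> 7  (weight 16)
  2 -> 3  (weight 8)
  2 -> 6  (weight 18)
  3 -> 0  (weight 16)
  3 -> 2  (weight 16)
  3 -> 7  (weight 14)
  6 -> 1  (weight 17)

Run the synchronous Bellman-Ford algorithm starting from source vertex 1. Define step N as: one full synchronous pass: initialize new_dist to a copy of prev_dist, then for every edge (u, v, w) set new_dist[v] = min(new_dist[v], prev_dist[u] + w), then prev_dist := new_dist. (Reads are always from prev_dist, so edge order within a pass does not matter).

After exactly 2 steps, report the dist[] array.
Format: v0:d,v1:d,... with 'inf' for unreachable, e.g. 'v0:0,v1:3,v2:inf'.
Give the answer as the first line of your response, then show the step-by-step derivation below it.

v0:29,v1:0,v2:29,v3:13,v4:inf,v5:inf,v6:inf,v7:16

step 1: dist = v0:inf,v1:0,v2:inf,v3:13,v4:inf,v5:inf,v6:inf,v7:16
step 2: dist = v0:29,v1:0,v2:29,v3:13,v4:inf,v5:inf,v6:inf,v7:16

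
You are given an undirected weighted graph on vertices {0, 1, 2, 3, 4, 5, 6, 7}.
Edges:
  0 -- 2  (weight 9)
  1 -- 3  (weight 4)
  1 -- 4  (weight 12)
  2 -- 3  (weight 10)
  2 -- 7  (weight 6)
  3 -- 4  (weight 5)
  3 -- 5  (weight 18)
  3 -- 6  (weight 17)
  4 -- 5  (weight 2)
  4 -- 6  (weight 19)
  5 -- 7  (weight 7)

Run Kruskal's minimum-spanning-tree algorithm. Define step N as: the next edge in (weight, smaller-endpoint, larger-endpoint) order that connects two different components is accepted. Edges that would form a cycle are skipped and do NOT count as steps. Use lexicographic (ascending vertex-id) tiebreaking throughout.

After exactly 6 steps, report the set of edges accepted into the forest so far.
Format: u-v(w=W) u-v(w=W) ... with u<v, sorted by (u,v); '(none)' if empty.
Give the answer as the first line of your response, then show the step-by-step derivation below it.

0-2(w=9) 1-3(w=4) 2-7(w=6) 3-4(w=5) 4-5(w=2) 5-7(w=7)

step 1: add edge 4-5 (w=2); MST = {4-5(w=2)}
step 2: add edge 1-3 (w=4); MST = {1-3(w=4) 4-5(w=2)}
step 3: add edge 3-4 (w=5); MST = {1-3(w=4) 3-4(w=5) 4-5(w=2)}
step 4: add edge 2-7 (w=6); MST = {1-3(w=4) 2-7(w=6) 3-4(w=5) 4-5(w=2)}
step 5: add edge 5-7 (w=7); MST = {1-3(w=4) 2-7(w=6) 3-4(w=5) 4-5(w=2) 5-7(w=7)}
step 6: add edge 0-2 (w=9); MST = {0-2(w=9) 1-3(w=4) 2-7(w=6) 3-4(w=5) 4-5(w=2) 5-7(w=7)}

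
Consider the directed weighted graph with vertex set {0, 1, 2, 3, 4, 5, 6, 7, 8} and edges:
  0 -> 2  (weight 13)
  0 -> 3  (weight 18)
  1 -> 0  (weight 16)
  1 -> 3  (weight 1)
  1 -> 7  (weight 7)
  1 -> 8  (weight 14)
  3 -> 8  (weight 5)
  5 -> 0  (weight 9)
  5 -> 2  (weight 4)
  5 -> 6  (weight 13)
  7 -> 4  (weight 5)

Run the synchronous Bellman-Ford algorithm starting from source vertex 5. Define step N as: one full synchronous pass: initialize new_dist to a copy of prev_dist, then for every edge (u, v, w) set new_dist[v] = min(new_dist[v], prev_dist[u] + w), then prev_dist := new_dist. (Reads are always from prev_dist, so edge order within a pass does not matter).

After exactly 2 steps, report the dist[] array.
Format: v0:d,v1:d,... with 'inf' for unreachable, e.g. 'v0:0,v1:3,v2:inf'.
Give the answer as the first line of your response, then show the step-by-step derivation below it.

v0:9,v1:inf,v2:4,v3:27,v4:inf,v5:0,v6:13,v7:inf,v8:inf

step 1: dist = v0:9,v1:inf,v2:4,v3:inf,v4:inf,v5:0,v6:13,v7:inf,v8:inf
step 2: dist = v0:9,v1:inf,v2:4,v3:27,v4:inf,v5:0,v6:13,v7:inf,v8:inf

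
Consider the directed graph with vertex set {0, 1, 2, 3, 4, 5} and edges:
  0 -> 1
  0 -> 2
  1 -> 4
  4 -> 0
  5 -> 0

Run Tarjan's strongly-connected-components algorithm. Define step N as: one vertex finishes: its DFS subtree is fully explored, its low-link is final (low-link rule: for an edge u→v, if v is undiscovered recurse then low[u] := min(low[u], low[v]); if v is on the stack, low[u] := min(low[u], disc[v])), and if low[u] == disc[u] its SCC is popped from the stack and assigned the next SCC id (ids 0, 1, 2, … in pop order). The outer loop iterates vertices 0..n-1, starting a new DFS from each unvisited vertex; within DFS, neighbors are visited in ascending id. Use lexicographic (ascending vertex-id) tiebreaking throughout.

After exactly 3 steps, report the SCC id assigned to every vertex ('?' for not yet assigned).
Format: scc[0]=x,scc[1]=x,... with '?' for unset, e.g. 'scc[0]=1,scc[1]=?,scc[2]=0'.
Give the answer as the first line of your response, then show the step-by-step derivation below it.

scc[0]=?,scc[1]=?,scc[2]=0,scc[3]=?,scc[4]=?,scc[5]=?

step 1: low=(low[0]=0,low[1]=1,low[2]=?,low[3]=?,low[4]=0,low[5]=?); scc=(scc[0]=?,scc[1]=?,scc[2]=?,scc[3]=?,scc[4]=?,scc[5]=?)
step 2: low=(low[0]=0,low[1]=0,low[2]=?,low[3]=?,low[4]=0,low[5]=?); scc=(scc[0]=?,scc[1]=?,scc[2]=?,scc[3]=?,scc[4]=?,scc[5]=?)
step 3: low=(low[0]=0,low[1]=0,low[2]=3,low[3]=?,low[4]=0,low[5]=?); scc=(scc[0]=?,scc[1]=?,scc[2]=0,scc[3]=?,scc[4]=?,scc[5]=?)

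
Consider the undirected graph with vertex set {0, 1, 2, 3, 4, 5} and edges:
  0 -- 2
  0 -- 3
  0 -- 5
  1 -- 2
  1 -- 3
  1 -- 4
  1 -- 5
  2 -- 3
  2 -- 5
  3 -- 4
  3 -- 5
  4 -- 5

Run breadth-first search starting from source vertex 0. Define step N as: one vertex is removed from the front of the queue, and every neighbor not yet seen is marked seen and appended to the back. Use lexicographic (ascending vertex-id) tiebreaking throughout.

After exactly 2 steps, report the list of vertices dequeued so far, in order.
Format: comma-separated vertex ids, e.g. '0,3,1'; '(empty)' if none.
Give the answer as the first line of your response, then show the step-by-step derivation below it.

0,2

step 1: dequeue 0; queue=[2,3,5]; order=0
step 2: dequeue 2; queue=[3,5,1]; order=0,2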